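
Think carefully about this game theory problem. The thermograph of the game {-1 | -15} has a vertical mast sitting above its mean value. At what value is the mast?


Game = {-1 | -15}, a switch {a | b} with numbers a > b.
Its thermograph has left wall a - t and right wall b + t, which meet at t = (a - b)/2, where both equal (a + b)/2. So the mast (mean value) is at (a + b)/2.
Mean = (-1 + (-15))/2 = -16/2 = -8

-8


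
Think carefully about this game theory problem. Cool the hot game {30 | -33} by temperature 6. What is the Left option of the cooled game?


Original game: {30 | -33} (a switch {a | b} with a > b).
Cooling by t (for t below the temperature (a - b)/2 = 63/2) taxes each move by t: {a | b} cooled by t is {a - t | b + t}.
Cooling amount: t = 6
Cooled Left option: 30 - 6 = 24
Cooled Right option: -33 + 6 = -27
Cooled game: {24 | -27}
Left option = 24

24


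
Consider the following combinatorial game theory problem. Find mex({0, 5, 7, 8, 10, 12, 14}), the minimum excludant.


Set = {0, 5, 7, 8, 10, 12, 14}
0 is in the set.
1 is NOT in the set. This is the mex.
mex = 1

1


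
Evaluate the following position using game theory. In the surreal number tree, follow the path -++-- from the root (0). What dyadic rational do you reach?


Sign expansion: -++--
Rule: track bounds (lo, hi), initially (-inf, +inf). On '+', the current value becomes lo and we move to the simplest number in (value, hi): value + 1 if hi = +inf, otherwise the midpoint (value + hi)/2. On '-', the current value becomes hi and we move to value - 1 if lo = -inf, otherwise the midpoint (lo + value)/2.
Start at 0.
Step 1: sign = -, move left. Bounds: (-inf, 0). Value = -1
Step 2: sign = +, move right. Bounds: (-1, 0). Value = -1/2
Step 3: sign = +, move right. Bounds: (-1/2, 0). Value = -1/4
Step 4: sign = -, move left. Bounds: (-1/2, -1/4). Value = -3/8
Step 5: sign = -, move left. Bounds: (-1/2, -3/8). Value = -7/16
The surreal number with sign expansion -++-- is -7/16.

-7/16


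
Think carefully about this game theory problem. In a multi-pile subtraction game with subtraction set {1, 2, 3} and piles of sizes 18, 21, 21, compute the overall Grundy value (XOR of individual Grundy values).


Subtraction set: {1, 2, 3}
For this subtraction set, G(n) = n mod 4 (period = max + 1 = 4).
Pile 1 (size 18): G(18) = 18 mod 4 = 2
Pile 2 (size 21): G(21) = 21 mod 4 = 1
Pile 3 (size 21): G(21) = 21 mod 4 = 1
Total Grundy value = XOR of all: 2 XOR 1 XOR 1 = 2

2


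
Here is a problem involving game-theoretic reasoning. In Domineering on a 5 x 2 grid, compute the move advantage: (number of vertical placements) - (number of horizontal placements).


Board is 5 x 2 (rows x cols).
Left (vertical) placements: (rows-1) * cols = 4 * 2 = 8
Right (horizontal) placements: rows * (cols-1) = 5 * 1 = 5
Advantage = Left - Right = 8 - 5 = 3

3


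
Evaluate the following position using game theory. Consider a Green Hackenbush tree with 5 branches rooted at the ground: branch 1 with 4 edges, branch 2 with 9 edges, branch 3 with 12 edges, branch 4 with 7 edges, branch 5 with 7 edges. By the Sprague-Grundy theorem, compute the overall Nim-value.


The tree has 5 branches from the ground vertex.
In Green Hackenbush, the Nim-value of a simple path of length k is k.
Branch 1: length 4, Nim-value = 4
Branch 2: length 9, Nim-value = 9
Branch 3: length 12, Nim-value = 12
Branch 4: length 7, Nim-value = 7
Branch 5: length 7, Nim-value = 7
Total Nim-value = XOR of all branch values:
0 XOR 4 = 4
4 XOR 9 = 13
13 XOR 12 = 1
1 XOR 7 = 6
6 XOR 7 = 1
Nim-value of the tree = 1

1


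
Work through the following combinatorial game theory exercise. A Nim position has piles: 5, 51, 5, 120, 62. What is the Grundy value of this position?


We need the XOR (exclusive or) of all pile sizes.
After XOR-ing pile 1 (size 5): 0 XOR 5 = 5
After XOR-ing pile 2 (size 51): 5 XOR 51 = 54
After XOR-ing pile 3 (size 5): 54 XOR 5 = 51
After XOR-ing pile 4 (size 120): 51 XOR 120 = 75
After XOR-ing pile 5 (size 62): 75 XOR 62 = 117
The Nim-value of this position is 117.

117


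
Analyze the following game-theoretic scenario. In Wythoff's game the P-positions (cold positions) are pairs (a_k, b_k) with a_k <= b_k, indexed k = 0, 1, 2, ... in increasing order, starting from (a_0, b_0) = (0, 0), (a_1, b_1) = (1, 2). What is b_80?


By Wythoff's theorem, a_k = floor(k * phi) and b_k = floor(k * phi^2) = a_k + k, where phi = (1 + sqrt(5))/2 is the golden ratio.
phi = (1 + sqrt(5))/2 = 1.618034
phi^2 = phi + 1 = 2.618034
k = 80
k * phi^2 = 80 * 2.618034 = 209.442719
b_80 = floor(k * phi^2) = 209 (check: a_80 + k = 129 + 80 = 209)

209


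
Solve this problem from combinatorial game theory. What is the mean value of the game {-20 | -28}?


Game = {-20 | -28}, a switch {a | b} with numbers a > b.
Its thermograph has left wall a - t and right wall b + t, which meet at t = (a - b)/2, where both equal (a + b)/2. So the mast (mean value) is at (a + b)/2.
Mean = (-20 + (-28))/2 = -48/2 = -24

-24


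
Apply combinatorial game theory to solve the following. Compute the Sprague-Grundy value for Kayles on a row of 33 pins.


Kayles: a move removes 1 or 2 adjacent pins from a contiguous row.
Removing pins from a row of k leaves two independent rows (a, b) with a + b = k - 1 (one pin) or a + b = k - 2 (two pins); an end removal gives a = 0.
By Sprague-Grundy, G(k) = mex{ G(a) XOR G(b) } over all these splits. G(0) = 0.
G(1): splits (0,0):0^0=0 -> mex({0}) = 1
G(2): splits (0,1):0^1=1 (0,0):0^0=0 -> mex({0, 1}) = 2
G(3): splits (0,2):0^2=2 (1,1):1^1=0 (0,1):0^1=1 -> mex({0, 1, 2}) = 3
G(4): splits (0,3):0^3=3 (1,2):1^2=3 (0,2):0^2=2 (1,1):1^1=0 -> mex({0, 2, 3}) = 1
G(5): splits (0,4):0^1=1 (1,3):1^3=2 (2,2):2^2=0 (0,3):0^3=3 (1,2):1^2=3 -> mex({0, 1, 2, 3}) = 4
G(6) = mex({0, 1, 2, 4}) = 3
G(7) = mex({0, 1, 3, 4, 5}) = 2
G(8) = mex({0, 2, 3, 5, 6}) = 1
G(9) = mex({0, 1, 2, 3, 6, 7}) = 4
G(10) = mex({0, 1, 3, 4, 5, 7}) = 2
G(11) = mex({0, 1, 2, 3, 4, 5}) = 6
G(12) = mex({0, 1, 2, 3, 5, 6, 7}) = 4
G(13) = mex({0, 2, 3, 4, 6, 7}) = 1
G(14) = mex({0, 1, 4, 5, 6, 7}) = 2
G(15) = mex({0, 1, 2, 3, 4, 5, 6}) = 7
G(16) = mex({0, 2, 3, 5, 6, 7}) = 1
G(17) = mex({0, 1, 2, 3, 5, 6, 7}) = 4
G(18) = mex({0, 1, 2, 4, 5, 6}) = 3
G(19) = mex({0, 1, 3, 4, 5, 7}) = 2
G(20) = mex({0, 2, 3, 4, 5, 6, 7}) = 1
G(21) = mex({0, 1, 2, 3, 5, 6, 7}) = 4
G(22) = mex({0, 1, 2, 3, 4, 5, 7}) = 6
G(23) = mex({0, 1, 2, 3, 4, 5, 6}) = 7
G(24) = mex({0, 1, 2, 3, 5, 6, 7}) = 4
G(25) = mex({0, 2, 3, 4, 6, 7}) = 1
G(26) = mex({0, 1, 3, 4, 5, 6, 7}) = 2
G(27) = mex({0, 1, 2, 3, 4, 5, 6, 7}) = 8
G(28) = mex({0, 1, 2, 3, 4, 6, 7, 8}) = 5
G(29) = mex({0, 1, 2, 3, 5, 6, 7, 8, 9}) = 4
G(30) = mex({0, 1, 2, 3, 4, 5, 6, 9, 10}) = 7
G(31) = mex({0, 1, 3, 4, 5, 7, 10, 11}) = 2
G(32) = mex({0, 2, 3, 4, 5, 6, 7, 9, 11}) = 1
G(33) = mex({0, 1, 2, 3, 4, 5, 6, 7, 9, 12}) = 8
Therefore G(33) = 8.

8


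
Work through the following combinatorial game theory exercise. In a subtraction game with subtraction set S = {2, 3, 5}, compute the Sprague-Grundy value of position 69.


The subtraction set is S = {2, 3, 5}.
G(k) = mex{ G(k - s) : s in S, s <= k }. We compute iteratively: G(0) = 0.
G(1) = mex({}) = 0
G(2) = mex({0}) = 1
G(3) = mex({0}) = 1
G(4) = mex({0, 1}) = 2
G(5) = mex({0, 1}) = 2
G(6) = mex({0, 1, 2}) = 3
G(7) = mex({1, 2}) = 0
G(8) = mex({1, 2, 3}) = 0
G(9) = mex({0, 2, 3}) = 1
G(10) = mex({0, 2}) = 1
G(11) = mex({0, 1, 3}) = 2
Observe that G(7)..G(11) = 0, 0, 1, 1, 2 repeats G(0)..G(4) = 0, 0, 1, 1, 2.
For k >= max(S) = 5, G(k) is determined by the previous 5 values G(k-5)..G(k-1); a window of 5 consecutive values has recurred shifted by 7, so by induction G(k + 7) = G(k) for all k >= 0: the sequence is periodic from the start with period 7.
One period: G(0..6) = 0, 0, 1, 1, 2, 2, 3.
69 mod 7 = 6, so G(69) = G(6) = 3.

3


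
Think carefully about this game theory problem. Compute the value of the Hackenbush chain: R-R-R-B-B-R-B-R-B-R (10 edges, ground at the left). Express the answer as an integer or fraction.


Edges (from ground): R-R-R-B-B-R-B-R-B-R
By Berlekamp's sign-expansion rule, a Blue-Red Hackenbush stalk has the value of the surreal number whose sign sequence is the edge sequence with B -> + and R -> -.
Sign sequence: ---++-+-+-
Trace the sign expansion in the surreal number tree, starting from 0:
Edge 1: R (sign -) -> bounds (-inf, 0), value = -1
Edge 2: R (sign -) -> bounds (-inf, -1), value = -2
Edge 3: R (sign -) -> bounds (-inf, -2), value = -3
Edge 4: B (sign +) -> bounds (-3, -2), value = -5/2
Edge 5: B (sign +) -> bounds (-5/2, -2), value = -9/4
Edge 6: R (sign -) -> bounds (-5/2, -9/4), value = -19/8
Edge 7: B (sign +) -> bounds (-19/8, -9/4), value = -37/16
Edge 8: R (sign -) -> bounds (-19/8, -37/16), value = -75/32
Edge 9: B (sign +) -> bounds (-75/32, -37/16), value = -149/64
Edge 10: R (sign -) -> bounds (-75/32, -149/64), value = -299/128
Game value = -299/128

-299/128


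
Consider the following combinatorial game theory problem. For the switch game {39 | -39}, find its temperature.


The game is {39 | -39}, a switch {a | b} with numbers a > b.
Cooling {a | b} by t gives {a - t | b + t}, which stops being hot when a - t = b + t, i.e. at t = (a - b)/2. So the temperature of a switch is (a - b)/2.
Temperature = (Left option - Right option) / 2
= (39 - (-39)) / 2
= 78 / 2
= 39

39


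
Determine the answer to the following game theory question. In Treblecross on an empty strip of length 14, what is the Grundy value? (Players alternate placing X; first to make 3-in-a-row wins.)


Treblecross: place X on empty cells; 3-in-a-row wins.
Playing within two cells of an existing X lets the opponent win at once, so sensible play treats the cells i-2..i+2 around each X as dead. The player left with no safe cell loses, so this is a normal-play take-away game on strips of safe cells.
Placing X at cell i (0-indexed) of a strip of k safe cells leaves independent strips of sizes max(0, i-2) and max(0, k-i-3). Hence G(k) = mex{ G(max(0,i-2)) XOR G(max(0,k-i-3)) : 0 <= i < k }, with G(0) = 0.
G(1): splits (0,0):0^0=0 -> mex({0}) = 1
G(2): splits (0,0):0^0=0 -> mex({0}) = 1
G(3): splits (0,0):0^0=0 -> mex({0}) = 1
G(4): splits (0,1):0^1=1 (0,0):0^0=0 -> mex({0, 1}) = 2
G(5): splits (0,2):0^1=1 (0,1):0^1=1 (0,0):0^0=0 -> mex({0, 1}) = 2
G(6) = mex({1}) = 0
G(7) = mex({0, 1, 2}) = 3
G(8) = mex({0, 1, 2}) = 3
G(9) = mex({0, 2}) = 1
G(10) = mex({0, 2, 3}) = 1
G(11) = mex({0, 3}) = 1
G(12) = mex({1, 3}) = 0
G(13) = mex({0, 1, 2, 3}) = 4
G(14) = mex({0, 1, 2}) = 3
Therefore G(14) = 3.

3


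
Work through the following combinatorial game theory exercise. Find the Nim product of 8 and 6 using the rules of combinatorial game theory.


Nim multiplication is bilinear over XOR: (u XOR v) * w = (u*w) XOR (v*w).
So we split each operand into its bit components and XOR the pairwise Nim products.
8 = 8 (as XOR of powers of 2).
6 = 2 + 4 (as XOR of powers of 2).
Using the standard Nim-product table on single bits:
  2*2 = 3,   2*4 = 8,   2*8 = 12,
  4*4 = 6,   4*8 = 11,  8*8 = 13,
and  1*x = x (identity), k*l = l*k (commutative).
Pairwise Nim products:
  8 * 2 = 12
  8 * 4 = 11
XOR them: 12 XOR 11 = 7.
Result: 8 * 6 = 7 (in Nim).

7


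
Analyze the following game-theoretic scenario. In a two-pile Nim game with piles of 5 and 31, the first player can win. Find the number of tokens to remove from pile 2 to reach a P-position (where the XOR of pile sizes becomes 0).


Piles: 5 and 31
Current XOR: 5 XOR 31 = 26 (non-zero, so this is an N-position).
To make the XOR zero, we need to find a move that balances the piles.
For pile 2 (size 31): target = 31 XOR 26 = 5
We reduce pile 2 from 31 to 5.
Tokens removed: 31 - 5 = 26
Verification: 5 XOR 5 = 0

26


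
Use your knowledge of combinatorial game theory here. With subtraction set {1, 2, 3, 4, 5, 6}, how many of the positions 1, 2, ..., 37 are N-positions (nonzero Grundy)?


Subtraction set S = {1, 2, 3, 4, 5, 6}, so G(n) = n mod 7.
G(n) = 0 when n is a multiple of 7.
Multiples of 7 in [1, 37]: 5
N-positions (nonzero Grundy) = 37 - 5 = 32

32


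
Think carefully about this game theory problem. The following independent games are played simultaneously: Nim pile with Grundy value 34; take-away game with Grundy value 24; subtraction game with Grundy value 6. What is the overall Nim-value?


By the Sprague-Grundy theorem, the Grundy value of a sum of games is the XOR of individual Grundy values.
Nim pile: Grundy value = 34. Running XOR: 0 XOR 34 = 34
take-away game: Grundy value = 24. Running XOR: 34 XOR 24 = 58
subtraction game: Grundy value = 6. Running XOR: 58 XOR 6 = 60
The combined Grundy value is 60.

60


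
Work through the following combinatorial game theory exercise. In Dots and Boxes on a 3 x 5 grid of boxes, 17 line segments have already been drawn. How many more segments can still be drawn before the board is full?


Grid: 3 x 5 boxes, i.e. 4 rows and 6 columns of dots.
Horizontal edges: (rows + 1) * cols = 4 * 5 = 20
Vertical edges: rows * (cols + 1) = 3 * 6 = 18
Total edges: 20 + 18 = 38
Edges drawn: 17
Remaining: 38 - 17 = 21

21


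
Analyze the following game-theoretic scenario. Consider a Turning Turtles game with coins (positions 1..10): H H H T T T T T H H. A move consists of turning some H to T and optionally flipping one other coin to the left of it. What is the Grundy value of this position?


Coins: H H H T T T T T H H
Key fact: a single head at position k behaves exactly like a Nim heap of size k (turning it to T and optionally flipping a coin at j < k corresponds to moving the heap from k to j, or to 0), and heads combine as a disjunctive sum (two heads at the same place would cancel, matching j XOR j = 0). So the Nim-value is the XOR of the 1-indexed positions of the heads.
Face-up positions (1-indexed): [1, 2, 3, 9, 10]
XOR 0 with 1: 0 XOR 1 = 1
XOR 1 with 2: 1 XOR 2 = 3
XOR 3 with 3: 3 XOR 3 = 0
XOR 0 with 9: 0 XOR 9 = 9
XOR 9 with 10: 9 XOR 10 = 3
Nim-value = 3

3


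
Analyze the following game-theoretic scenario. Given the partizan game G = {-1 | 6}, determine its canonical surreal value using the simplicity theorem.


Left options: {-1}, max = -1
Right options: {6}, min = 6
All options are numbers and max(Left) < min(Right), so by the simplicity theorem the value is the simplest (earliest-born) number strictly between -1 and 6.
Integers 0 through 5 all lie strictly between -1 and 6.
Among integers, the simplest (lowest birthday = smallest |n|; 0 is born on day 0, +-n on day n) is 0.
No non-integer in the interval can be simpler: if x is a non-integer in the interval, then floor(x) or ceil(x) also lies in the interval (the interval contains an integer), and both are proper prefixes of x's sign expansion, i.e. born earlier. So the game value is 0.
Game value = 0

0


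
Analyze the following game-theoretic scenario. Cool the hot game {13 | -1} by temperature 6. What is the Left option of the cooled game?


Original game: {13 | -1} (a switch {a | b} with a > b).
Cooling by t (for t below the temperature (a - b)/2 = 7) taxes each move by t: {a | b} cooled by t is {a - t | b + t}.
Cooling amount: t = 6
Cooled Left option: 13 - 6 = 7
Cooled Right option: -1 + 6 = 5
Cooled game: {7 | 5}
Left option = 7

7


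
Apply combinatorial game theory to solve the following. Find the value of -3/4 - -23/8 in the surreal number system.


x = -3/4, y = -23/8
Converting to common denominator: 8
x = -6/8, y = -23/8
x - y = -3/4 - -23/8 = 17/8

17/8


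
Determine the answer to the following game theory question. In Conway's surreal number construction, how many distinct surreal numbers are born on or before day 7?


Day 0: {|} = 0 is born. Count = 1.
Day n: the number of surreal numbers born by day n is 2^(n+1) - 1.
By day 0: 2^1 - 1 = 1
By day 1: 2^2 - 1 = 3
By day 2: 2^3 - 1 = 7
By day 3: 2^4 - 1 = 15
By day 4: 2^5 - 1 = 31
By day 5: 2^6 - 1 = 63
By day 6: 2^7 - 1 = 127
By day 7: 2^8 - 1 = 255
By day 7: 255 surreal numbers.

255


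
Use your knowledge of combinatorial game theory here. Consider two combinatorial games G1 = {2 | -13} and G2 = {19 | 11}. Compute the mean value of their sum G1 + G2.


G1 = {2 | -13}, G2 = {19 | 11}
Each is a switch {a | b} with numbers a > b; its mean value is (a + b)/2, and mean value is additive over game sums: m(G1 + G2) = m(G1) + m(G2).
Mean of G1 = (2 + (-13))/2 = -11/2 = -11/2
Mean of G2 = (19 + (11))/2 = 30/2 = 15
Mean of G1 + G2 = -11/2 + 15 = 19/2

19/2


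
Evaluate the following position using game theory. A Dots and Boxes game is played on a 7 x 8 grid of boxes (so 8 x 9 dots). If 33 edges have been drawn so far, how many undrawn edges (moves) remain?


Grid: 7 x 8 boxes, i.e. 8 rows and 9 columns of dots.
Horizontal edges: (rows + 1) * cols = 8 * 8 = 64
Vertical edges: rows * (cols + 1) = 7 * 9 = 63
Total edges: 64 + 63 = 127
Edges drawn: 33
Remaining: 127 - 33 = 94

94


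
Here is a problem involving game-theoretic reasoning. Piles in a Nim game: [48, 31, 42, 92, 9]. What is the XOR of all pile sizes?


We need the XOR (exclusive or) of all pile sizes.
After XOR-ing pile 1 (size 48): 0 XOR 48 = 48
After XOR-ing pile 2 (size 31): 48 XOR 31 = 47
After XOR-ing pile 3 (size 42): 47 XOR 42 = 5
After XOR-ing pile 4 (size 92): 5 XOR 92 = 89
After XOR-ing pile 5 (size 9): 89 XOR 9 = 80
The Nim-value of this position is 80.

80


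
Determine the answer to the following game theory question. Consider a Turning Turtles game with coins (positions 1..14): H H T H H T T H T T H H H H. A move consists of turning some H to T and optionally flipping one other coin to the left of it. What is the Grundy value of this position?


Coins: H H T H H T T H T T H H H H
Key fact: a single head at position k behaves exactly like a Nim heap of size k (turning it to T and optionally flipping a coin at j < k corresponds to moving the heap from k to j, or to 0), and heads combine as a disjunctive sum (two heads at the same place would cancel, matching j XOR j = 0). So the Nim-value is the XOR of the 1-indexed positions of the heads.
Face-up positions (1-indexed): [1, 2, 4, 5, 8, 11, 12, 13, 14]
XOR 0 with 1: 0 XOR 1 = 1
XOR 1 with 2: 1 XOR 2 = 3
XOR 3 with 4: 3 XOR 4 = 7
XOR 7 with 5: 7 XOR 5 = 2
XOR 2 with 8: 2 XOR 8 = 10
XOR 10 with 11: 10 XOR 11 = 1
XOR 1 with 12: 1 XOR 12 = 13
XOR 13 with 13: 13 XOR 13 = 0
XOR 0 with 14: 0 XOR 14 = 14
Nim-value = 14

14


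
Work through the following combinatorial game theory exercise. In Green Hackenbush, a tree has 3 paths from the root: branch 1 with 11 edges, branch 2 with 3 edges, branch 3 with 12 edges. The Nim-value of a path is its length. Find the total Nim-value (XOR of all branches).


The tree has 3 branches from the ground vertex.
In Green Hackenbush, the Nim-value of a simple path of length k is k.
Branch 1: length 11, Nim-value = 11
Branch 2: length 3, Nim-value = 3
Branch 3: length 12, Nim-value = 12
Total Nim-value = XOR of all branch values:
0 XOR 11 = 11
11 XOR 3 = 8
8 XOR 12 = 4
Nim-value of the tree = 4

4


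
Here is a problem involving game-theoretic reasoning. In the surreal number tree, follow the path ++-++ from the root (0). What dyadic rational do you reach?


Sign expansion: ++-++
Rule: track bounds (lo, hi), initially (-inf, +inf). On '+', the current value becomes lo and we move to the simplest number in (value, hi): value + 1 if hi = +inf, otherwise the midpoint (value + hi)/2. On '-', the current value becomes hi and we move to value - 1 if lo = -inf, otherwise the midpoint (lo + value)/2.
Start at 0.
Step 1: sign = +, move right. Bounds: (0, +inf). Value = 1
Step 2: sign = +, move right. Bounds: (1, +inf). Value = 2
Step 3: sign = -, move left. Bounds: (1, 2). Value = 3/2
Step 4: sign = +, move right. Bounds: (3/2, 2). Value = 7/4
Step 5: sign = +, move right. Bounds: (7/4, 2). Value = 15/8
The surreal number with sign expansion ++-++ is 15/8.

15/8


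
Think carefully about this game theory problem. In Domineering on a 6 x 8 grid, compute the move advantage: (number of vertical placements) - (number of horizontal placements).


Board is 6 x 8 (rows x cols).
Left (vertical) placements: (rows-1) * cols = 5 * 8 = 40
Right (horizontal) placements: rows * (cols-1) = 6 * 7 = 42
Advantage = Left - Right = 40 - 42 = -2

-2


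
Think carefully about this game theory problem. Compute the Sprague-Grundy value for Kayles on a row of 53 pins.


Kayles: a move removes 1 or 2 adjacent pins from a contiguous row.
Removing pins from a row of k leaves two independent rows (a, b) with a + b = k - 1 (one pin) or a + b = k - 2 (two pins); an end removal gives a = 0.
By Sprague-Grundy, G(k) = mex{ G(a) XOR G(b) } over all these splits. G(0) = 0.
G(1): splits (0,0):0^0=0 -> mex({0}) = 1
G(2): splits (0,1):0^1=1 (0,0):0^0=0 -> mex({0, 1}) = 2
G(3): splits (0,2):0^2=2 (1,1):1^1=0 (0,1):0^1=1 -> mex({0, 1, 2}) = 3
G(4): splits (0,3):0^3=3 (1,2):1^2=3 (0,2):0^2=2 (1,1):1^1=0 -> mex({0, 2, 3}) = 1
G(5): splits (0,4):0^1=1 (1,3):1^3=2 (2,2):2^2=0 (0,3):0^3=3 (1,2):1^2=3 -> mex({0, 1, 2, 3}) = 4
G(6) = mex({0, 1, 2, 4}) = 3
G(7) = mex({0, 1, 3, 4, 5}) = 2
G(8) = mex({0, 2, 3, 5, 6}) = 1
G(9) = mex({0, 1, 2, 3, 6, 7}) = 4
G(10) = mex({0, 1, 3, 4, 5, 7}) = 2
G(11) = mex({0, 1, 2, 3, 4, 5}) = 6
G(12) = mex({0, 1, 2, 3, 5, 6, 7}) = 4
G(13) = mex({0, 2, 3, 4, 6, 7}) = 1
G(14) = mex({0, 1, 4, 5, 6, 7}) = 2
G(15) = mex({0, 1, 2, 3, 4, 5, 6}) = 7
G(16) = mex({0, 2, 3, 5, 6, 7}) = 1
G(17) = mex({0, 1, 2, 3, 5, 6, 7}) = 4
G(18) = mex({0, 1, 2, 4, 5, 6}) = 3
G(19) = mex({0, 1, 3, 4, 5, 7}) = 2
G(20) = mex({0, 2, 3, 4, 5, 6, 7}) = 1
G(21) = mex({0, 1, 2, 3, 5, 6, 7}) = 4
G(22) = mex({0, 1, 2, 3, 4, 5, 7}) = 6
G(23) = mex({0, 1, 2, 3, 4, 5, 6}) = 7
G(24) = mex({0, 1, 2, 3, 5, 6, 7}) = 4
G(25) = mex({0, 2, 3, 4, 6, 7}) = 1
G(26) = mex({0, 1, 3, 4, 5, 6, 7}) = 2
G(27) = mex({0, 1, 2, 3, 4, 5, 6, 7}) = 8
G(28) = mex({0, 1, 2, 3, 4, 6, 7, 8}) = 5
G(29) = mex({0, 1, 2, 3, 5, 6, 7, 8, 9}) = 4
G(30) = mex({0, 1, 2, 3, 4, 5, 6, 9, 10}) = 7
G(31) = mex({0, 1, 3, 4, 5, 7, 10, 11}) = 2
G(32) = mex({0, 2, 3, 4, 5, 6, 7, 9, 11}) = 1
G(33) = mex({0, 1, 2, 3, 4, 5, 6, 7, 9, 12}) = 8
G(34) = mex({0, 1, 2, 3, 4, 5, 7, 8, 11, 12}) = 6
G(35) = mex({0, 1, 2, 3, 4, 5, 6, 8, 9, 10, 11}) = 7
G(36) = mex({0, 1, 2, 3, 5, 6, 7, 9, 10}) = 4
G(37) = mex({0, 2, 3, 4, 6, 7, 9, 10, 11, 12}) = 1
G(38) = mex({0, 1, 3, 4, 5, 6, 7, 9, 10, 11, 12}) = 2
G(39) = mex({0, 1, 2, 4, 5, 6, 7, 9, 10, 12, 14}) = 3
G(40) = mex({0, 2, 3, 4, 6, 7, 11, 12, 14}) = 1
G(41) = mex({0, 1, 2, 3, 5, 6, 7, 9, 10, 11, 12}) = 4
G(42) = mex({0, 1, 2, 3, 4, 5, 6, 9, 10}) = 7
G(43) = mex({0, 1, 3, 4, 5, 7, 9, 10, 12, 15}) = 2
G(44) = mex({0, 2, 3, 4, 5, 6, 7, 9, 10, 12, 15}) = 1
G(45) = mex({0, 1, 2, 3, 4, 5, 6, 7, 9, 10, 12, 14}) = 8
G(46) = mex({0, 1, 3, 4, 5, 7, 8, 11, 12, 14}) = 2
G(47) = mex({0, 1, 2, 3, 4, 5, 6, 8, 9, 10, 11, 12}) = 7
G(48) = mex({0, 1, 2, 3, 5, 6, 7, 9, 10}) = 4
G(49) = mex({0, 2, 3, 4, 6, 7, 9, 10, 11, 12, 15}) = 1
G(50) = mex({0, 1, 4, 5, 6, 7, 9, 11, 12, 14, 15}) = 2
G(51) = mex({0, 1, 2, 3, 4, 5, 6, 7, 9, 12, 14, 15}) = 8
G(52) = mex({0, 2, 3, 4, 5, 6, 7, 8, 11, 12, 15}) = 1
G(53) = mex({0, 1, 2, 3, 5, 6, 7, 8, 9, 10, 11, 12}) = 4
Therefore G(53) = 4.

4


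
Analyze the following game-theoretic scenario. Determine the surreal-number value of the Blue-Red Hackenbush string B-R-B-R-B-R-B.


Edges (from ground): B-R-B-R-B-R-B
By Berlekamp's sign-expansion rule, a Blue-Red Hackenbush stalk has the value of the surreal number whose sign sequence is the edge sequence with B -> + and R -> -.
Sign sequence: +-+-+-+
Trace the sign expansion in the surreal number tree, starting from 0:
Edge 1: B (sign +) -> bounds (0, +inf), value = 1
Edge 2: R (sign -) -> bounds (0, 1), value = 1/2
Edge 3: B (sign +) -> bounds (1/2, 1), value = 3/4
Edge 4: R (sign -) -> bounds (1/2, 3/4), value = 5/8
Edge 5: B (sign +) -> bounds (5/8, 3/4), value = 11/16
Edge 6: R (sign -) -> bounds (5/8, 11/16), value = 21/32
Edge 7: B (sign +) -> bounds (21/32, 11/16), value = 43/64
Game value = 43/64

43/64


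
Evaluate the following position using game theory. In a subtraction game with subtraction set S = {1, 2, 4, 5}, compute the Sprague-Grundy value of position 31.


The subtraction set is S = {1, 2, 4, 5}.
G(k) = mex{ G(k - s) : s in S, s <= k }. We compute iteratively: G(0) = 0.
G(1) = mex({0}) = 1
G(2) = mex({0, 1}) = 2
G(3) = mex({1, 2}) = 0
G(4) = mex({0, 2}) = 1
G(5) = mex({0, 1}) = 2
G(6) = mex({1, 2}) = 0
G(7) = mex({0, 2}) = 1
Observe that G(3)..G(7) = 0, 1, 2, 0, 1 repeats G(0)..G(4) = 0, 1, 2, 0, 1.
For k >= max(S) = 5, G(k) is determined by the previous 5 values G(k-5)..G(k-1); a window of 5 consecutive values has recurred shifted by 3, so by induction G(k + 3) = G(k) for all k >= 0: the sequence is periodic from the start with period 3.
One period: G(0..2) = 0, 1, 2.
31 mod 3 = 1, so G(31) = G(1) = 1.

1


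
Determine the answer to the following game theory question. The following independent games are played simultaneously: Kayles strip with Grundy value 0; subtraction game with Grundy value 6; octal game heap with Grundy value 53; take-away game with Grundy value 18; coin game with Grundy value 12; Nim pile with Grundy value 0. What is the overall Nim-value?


By the Sprague-Grundy theorem, the Grundy value of a sum of games is the XOR of individual Grundy values.
Kayles strip: Grundy value = 0. Running XOR: 0 XOR 0 = 0
subtraction game: Grundy value = 6. Running XOR: 0 XOR 6 = 6
octal game heap: Grundy value = 53. Running XOR: 6 XOR 53 = 51
take-away game: Grundy value = 18. Running XOR: 51 XOR 18 = 33
coin game: Grundy value = 12. Running XOR: 33 XOR 12 = 45
Nim pile: Grundy value = 0. Running XOR: 45 XOR 0 = 45
The combined Grundy value is 45.

45


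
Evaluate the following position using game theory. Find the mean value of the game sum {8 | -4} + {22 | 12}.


G1 = {8 | -4}, G2 = {22 | 12}
Each is a switch {a | b} with numbers a > b; its mean value is (a + b)/2, and mean value is additive over game sums: m(G1 + G2) = m(G1) + m(G2).
Mean of G1 = (8 + (-4))/2 = 4/2 = 2
Mean of G2 = (22 + (12))/2 = 34/2 = 17
Mean of G1 + G2 = 2 + 17 = 19

19


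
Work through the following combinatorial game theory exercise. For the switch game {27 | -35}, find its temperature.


The game is {27 | -35}, a switch {a | b} with numbers a > b.
Cooling {a | b} by t gives {a - t | b + t}, which stops being hot when a - t = b + t, i.e. at t = (a - b)/2. So the temperature of a switch is (a - b)/2.
Temperature = (Left option - Right option) / 2
= (27 - (-35)) / 2
= 62 / 2
= 31

31


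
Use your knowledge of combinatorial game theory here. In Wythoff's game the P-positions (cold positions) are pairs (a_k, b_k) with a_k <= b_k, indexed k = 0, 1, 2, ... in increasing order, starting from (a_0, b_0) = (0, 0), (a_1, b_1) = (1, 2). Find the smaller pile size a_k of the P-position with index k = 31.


By Wythoff's theorem, a_k = floor(k * phi) and b_k = floor(k * phi^2) = a_k + k, where phi = (1 + sqrt(5))/2 is the golden ratio.
phi = (1 + sqrt(5))/2 = 1.618034
k = 31
k * phi = 31 * 1.618034 = 50.159054
a_31 = floor(k * phi) = 50

50


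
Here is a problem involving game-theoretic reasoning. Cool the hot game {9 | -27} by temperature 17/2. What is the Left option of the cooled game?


Original game: {9 | -27} (a switch {a | b} with a > b).
Cooling by t (for t below the temperature (a - b)/2 = 18) taxes each move by t: {a | b} cooled by t is {a - t | b + t}.
Cooling amount: t = 17/2
Cooled Left option: 9 - 17/2 = 1/2
Cooled Right option: -27 + 17/2 = -37/2
Cooled game: {1/2 | -37/2}
Left option = 1/2

1/2


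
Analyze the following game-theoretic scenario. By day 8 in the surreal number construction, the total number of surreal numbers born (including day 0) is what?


Day 0: {|} = 0 is born. Count = 1.
Day n: the number of surreal numbers born by day n is 2^(n+1) - 1.
By day 0: 2^1 - 1 = 1
By day 1: 2^2 - 1 = 3
By day 2: 2^3 - 1 = 7
By day 3: 2^4 - 1 = 15
By day 4: 2^5 - 1 = 31
By day 5: 2^6 - 1 = 63
By day 6: 2^7 - 1 = 127
By day 7: 2^8 - 1 = 255
By day 8: 2^9 - 1 = 511
By day 8: 511 surreal numbers.

511


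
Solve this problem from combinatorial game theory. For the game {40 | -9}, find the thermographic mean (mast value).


Game = {40 | -9}, a switch {a | b} with numbers a > b.
Its thermograph has left wall a - t and right wall b + t, which meet at t = (a - b)/2, where both equal (a + b)/2. So the mast (mean value) is at (a + b)/2.
Mean = (40 + (-9))/2 = 31/2 = 31/2

31/2


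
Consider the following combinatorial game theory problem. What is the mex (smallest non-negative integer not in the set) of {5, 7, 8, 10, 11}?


Set = {5, 7, 8, 10, 11}
0 is NOT in the set. This is the mex.
mex = 0

0


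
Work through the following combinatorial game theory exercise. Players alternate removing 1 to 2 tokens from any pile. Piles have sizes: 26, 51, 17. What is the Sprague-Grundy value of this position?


Subtraction set: {1, 2}
For this subtraction set, G(n) = n mod 3 (period = max + 1 = 3).
Pile 1 (size 26): G(26) = 26 mod 3 = 2
Pile 2 (size 51): G(51) = 51 mod 3 = 0
Pile 3 (size 17): G(17) = 17 mod 3 = 2
Total Grundy value = XOR of all: 2 XOR 0 XOR 2 = 0

0


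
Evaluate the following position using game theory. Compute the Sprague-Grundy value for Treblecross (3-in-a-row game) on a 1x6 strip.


Treblecross: place X on empty cells; 3-in-a-row wins.
Playing within two cells of an existing X lets the opponent win at once, so sensible play treats the cells i-2..i+2 around each X as dead. The player left with no safe cell loses, so this is a normal-play take-away game on strips of safe cells.
Placing X at cell i (0-indexed) of a strip of k safe cells leaves independent strips of sizes max(0, i-2) and max(0, k-i-3). Hence G(k) = mex{ G(max(0,i-2)) XOR G(max(0,k-i-3)) : 0 <= i < k }, with G(0) = 0.
G(1): splits (0,0):0^0=0 -> mex({0}) = 1
G(2): splits (0,0):0^0=0 -> mex({0}) = 1
G(3): splits (0,0):0^0=0 -> mex({0}) = 1
G(4): splits (0,1):0^1=1 (0,0):0^0=0 -> mex({0, 1}) = 2
G(5): splits (0,2):0^1=1 (0,1):0^1=1 (0,0):0^0=0 -> mex({0, 1}) = 2
G(6) = mex({1}) = 0
Therefore G(6) = 0.

0


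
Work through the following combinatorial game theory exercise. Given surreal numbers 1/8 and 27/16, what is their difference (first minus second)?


x = 1/8, y = 27/16
Converting to common denominator: 16
x = 2/16, y = 27/16
x - y = 1/8 - 27/16 = -25/16

-25/16


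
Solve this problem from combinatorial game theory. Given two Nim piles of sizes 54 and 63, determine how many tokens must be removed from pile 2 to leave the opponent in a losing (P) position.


Piles: 54 and 63
Current XOR: 54 XOR 63 = 9 (non-zero, so this is an N-position).
To make the XOR zero, we need to find a move that balances the piles.
For pile 2 (size 63): target = 63 XOR 9 = 54
We reduce pile 2 from 63 to 54.
Tokens removed: 63 - 54 = 9
Verification: 54 XOR 54 = 0

9


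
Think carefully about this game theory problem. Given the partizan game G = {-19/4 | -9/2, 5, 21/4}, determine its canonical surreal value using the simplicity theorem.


Left options: {-19/4}, max = -19/4
Right options: {-9/2, 5, 21/4}, min = -9/2
All options are numbers and max(Left) < min(Right), so by the simplicity theorem the value is the simplest (earliest-born) number strictly between -19/4 and -9/2.
No integer lies strictly between -19/4 and -9/2, so the value is the dyadic rational m/2^k in the interval with the smallest k (then m odd); search k = 1, 2, ...:
Denominator 2: no odd multiple of 1/2 lies strictly between -19/4 and -9/2.
Denominator 4: no odd multiple of 1/4 lies strictly between -19/4 and -9/2.
Denominator 8: -37/8 lies strictly between -19/4 and -9/2 -- found.
The simplest number in the interval is -37/8.
Game value = -37/8

-37/8


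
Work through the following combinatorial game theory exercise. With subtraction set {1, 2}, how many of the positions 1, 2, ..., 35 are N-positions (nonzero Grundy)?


Subtraction set S = {1, 2}, so G(n) = n mod 3.
G(n) = 0 when n is a multiple of 3.
Multiples of 3 in [1, 35]: 11
N-positions (nonzero Grundy) = 35 - 11 = 24

24


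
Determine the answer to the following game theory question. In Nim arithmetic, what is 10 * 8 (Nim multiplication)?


Nim multiplication is bilinear over XOR: (u XOR v) * w = (u*w) XOR (v*w).
So we split each operand into its bit components and XOR the pairwise Nim products.
10 = 2 + 8 (as XOR of powers of 2).
8 = 8 (as XOR of powers of 2).
Using the standard Nim-product table on single bits:
  2*2 = 3,   2*4 = 8,   2*8 = 12,
  4*4 = 6,   4*8 = 11,  8*8 = 13,
and  1*x = x (identity), k*l = l*k (commutative).
Pairwise Nim products:
  2 * 8 = 12
  8 * 8 = 13
XOR them: 12 XOR 13 = 1.
Result: 10 * 8 = 1 (in Nim).

1


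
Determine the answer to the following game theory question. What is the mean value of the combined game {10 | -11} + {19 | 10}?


G1 = {10 | -11}, G2 = {19 | 10}
Each is a switch {a | b} with numbers a > b; its mean value is (a + b)/2, and mean value is additive over game sums: m(G1 + G2) = m(G1) + m(G2).
Mean of G1 = (10 + (-11))/2 = -1/2 = -1/2
Mean of G2 = (19 + (10))/2 = 29/2 = 29/2
Mean of G1 + G2 = -1/2 + 29/2 = 14

14


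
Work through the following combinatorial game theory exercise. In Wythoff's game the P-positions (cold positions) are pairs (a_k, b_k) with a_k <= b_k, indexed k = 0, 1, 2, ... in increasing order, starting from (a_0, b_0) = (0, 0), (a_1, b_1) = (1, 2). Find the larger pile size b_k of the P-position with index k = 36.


By Wythoff's theorem, a_k = floor(k * phi) and b_k = floor(k * phi^2) = a_k + k, where phi = (1 + sqrt(5))/2 is the golden ratio.
phi = (1 + sqrt(5))/2 = 1.618034
phi^2 = phi + 1 = 2.618034
k = 36
k * phi^2 = 36 * 2.618034 = 94.249224
b_36 = floor(k * phi^2) = 94 (check: a_36 + k = 58 + 36 = 94)

94


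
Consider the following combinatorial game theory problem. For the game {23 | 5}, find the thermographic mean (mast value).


Game = {23 | 5}, a switch {a | b} with numbers a > b.
Its thermograph has left wall a - t and right wall b + t, which meet at t = (a - b)/2, where both equal (a + b)/2. So the mast (mean value) is at (a + b)/2.
Mean = (23 + (5))/2 = 28/2 = 14

14


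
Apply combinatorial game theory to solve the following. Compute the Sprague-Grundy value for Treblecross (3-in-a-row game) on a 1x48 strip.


Treblecross: place X on empty cells; 3-in-a-row wins.
Playing within two cells of an existing X lets the opponent win at once, so sensible play treats the cells i-2..i+2 around each X as dead. The player left with no safe cell loses, so this is a normal-play take-away game on strips of safe cells.
Placing X at cell i (0-indexed) of a strip of k safe cells leaves independent strips of sizes max(0, i-2) and max(0, k-i-3). Hence G(k) = mex{ G(max(0,i-2)) XOR G(max(0,k-i-3)) : 0 <= i < k }, with G(0) = 0.
G(1): splits (0,0):0^0=0 -> mex({0}) = 1
G(2): splits (0,0):0^0=0 -> mex({0}) = 1
G(3): splits (0,0):0^0=0 -> mex({0}) = 1
G(4): splits (0,1):0^1=1 (0,0):0^0=0 -> mex({0, 1}) = 2
G(5): splits (0,2):0^1=1 (0,1):0^1=1 (0,0):0^0=0 -> mex({0, 1}) = 2
G(6) = mex({1}) = 0
G(7) = mex({0, 1, 2}) = 3
G(8) = mex({0, 1, 2}) = 3
G(9) = mex({0, 2}) = 1
G(10) = mex({0, 2, 3}) = 1
G(11) = mex({0, 3}) = 1
G(12) = mex({1, 3}) = 0
G(13) = mex({0, 1, 2, 3}) = 4
G(14) = mex({0, 1, 2}) = 3
G(15) = mex({0, 1, 2}) = 3
G(16) = mex({0, 1, 2, 4}) = 3
G(17) = mex({0, 1, 3, 4}) = 2
G(18) = mex({0, 1, 3, 4}) = 2
G(19) = mex({0, 1, 3, 5}) = 2
G(20) = mex({0, 1, 2, 3, 5}) = 4
G(21) = mex({0, 1, 2, 3, 5}) = 4
G(22) = mex({1, 2, 6}) = 0
G(23) = mex({0, 1, 2, 3, 4, 6}) = 5
G(24) = mex({0, 1, 2, 3, 4}) = 5
G(25) = mex({0, 1, 3, 4, 7}) = 2
G(26) = mex({0, 1, 3, 4, 5, 7}) = 2
G(27) = mex({0, 1, 3, 5}) = 2
G(28) = mex({0, 1, 2, 5}) = 3
G(29) = mex({0, 1, 2, 4, 5, 6}) = 3
G(30) = mex({1, 2, 4, 6}) = 0
G(31) = mex({0, 1, 2, 3, 4, 6}) = 5
G(32) = mex({1, 2, 3, 4, 7}) = 0
G(33) = mex({0, 3, 7}) = 1
G(34) = mex({0, 2, 3, 5, 7}) = 1
G(35) = mex({0, 2, 3, 5, 6}) = 1
G(36) = mex({0, 1, 2, 5, 6}) = 3
G(37) = mex({0, 1, 2, 4, 5, 6}) = 3
G(38) = mex({0, 1, 2, 4}) = 3
G(39) = mex({0, 1, 2, 3, 4, 7}) = 5
G(40) = mex({0, 1, 2, 3, 4, 5, 7}) = 6
G(41) = mex({0, 1, 2, 3, 5, 7}) = 4
G(42) = mex({0, 1, 2, 3, 5, 6, 7}) = 4
G(43) = mex({0, 2, 3, 5, 6}) = 1
G(44) = mex({1, 2, 3, 4, 5, 6}) = 0
G(45) = mex({0, 1, 2, 3, 4, 6, 7}) = 5
G(46) = mex({0, 1, 2, 3, 4, 7}) = 5
G(47) = mex({0, 1, 2, 3, 4, 5, 7}) = 6
G(48) = mex({0, 1, 2, 3, 4, 5, 7}) = 6
Therefore G(48) = 6.

6


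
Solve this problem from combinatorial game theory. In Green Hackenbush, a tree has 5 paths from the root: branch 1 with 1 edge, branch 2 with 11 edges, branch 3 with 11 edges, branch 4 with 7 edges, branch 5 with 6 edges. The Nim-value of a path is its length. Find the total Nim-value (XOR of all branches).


The tree has 5 branches from the ground vertex.
In Green Hackenbush, the Nim-value of a simple path of length k is k.
Branch 1: length 1, Nim-value = 1
Branch 2: length 11, Nim-value = 11
Branch 3: length 11, Nim-value = 11
Branch 4: length 7, Nim-value = 7
Branch 5: length 6, Nim-value = 6
Total Nim-value = XOR of all branch values:
0 XOR 1 = 1
1 XOR 11 = 10
10 XOR 11 = 1
1 XOR 7 = 6
6 XOR 6 = 0
Nim-value of the tree = 0

0


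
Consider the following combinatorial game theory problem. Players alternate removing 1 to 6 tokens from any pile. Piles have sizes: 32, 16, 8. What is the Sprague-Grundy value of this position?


Subtraction set: {1, 2, 3, 4, 5, 6}
For this subtraction set, G(n) = n mod 7 (period = max + 1 = 7).
Pile 1 (size 32): G(32) = 32 mod 7 = 4
Pile 2 (size 16): G(16) = 16 mod 7 = 2
Pile 3 (size 8): G(8) = 8 mod 7 = 1
Total Grundy value = XOR of all: 4 XOR 2 XOR 1 = 7

7


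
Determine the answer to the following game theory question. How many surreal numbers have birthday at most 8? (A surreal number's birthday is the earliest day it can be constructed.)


Day 0: {|} = 0 is born. Count = 1.
Day n: the number of surreal numbers born by day n is 2^(n+1) - 1.
By day 0: 2^1 - 1 = 1
By day 1: 2^2 - 1 = 3
By day 2: 2^3 - 1 = 7
By day 3: 2^4 - 1 = 15
By day 4: 2^5 - 1 = 31
By day 5: 2^6 - 1 = 63
By day 6: 2^7 - 1 = 127
By day 7: 2^8 - 1 = 255
By day 8: 2^9 - 1 = 511
By day 8: 511 surreal numbers.

511


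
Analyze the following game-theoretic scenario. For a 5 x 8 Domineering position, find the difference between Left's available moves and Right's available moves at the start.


Board is 5 x 8 (rows x cols).
Left (vertical) placements: (rows-1) * cols = 4 * 8 = 32
Right (horizontal) placements: rows * (cols-1) = 5 * 7 = 35
Advantage = Left - Right = 32 - 35 = -3

-3


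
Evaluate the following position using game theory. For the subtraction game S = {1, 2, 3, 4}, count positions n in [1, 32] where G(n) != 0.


Subtraction set S = {1, 2, 3, 4}, so G(n) = n mod 5.
G(n) = 0 when n is a multiple of 5.
Multiples of 5 in [1, 32]: 6
N-positions (nonzero Grundy) = 32 - 6 = 26

26


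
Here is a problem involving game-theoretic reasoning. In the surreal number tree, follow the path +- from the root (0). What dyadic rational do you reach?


Sign expansion: +-
Rule: track bounds (lo, hi), initially (-inf, +inf). On '+', the current value becomes lo and we move to the simplest number in (value, hi): value + 1 if hi = +inf, otherwise the midpoint (value + hi)/2. On '-', the current value becomes hi and we move to value - 1 if lo = -inf, otherwise the midpoint (lo + value)/2.
Start at 0.
Step 1: sign = +, move right. Bounds: (0, +inf). Value = 1
Step 2: sign = -, move left. Bounds: (0, 1). Value = 1/2
The surreal number with sign expansion +- is 1/2.

1/2


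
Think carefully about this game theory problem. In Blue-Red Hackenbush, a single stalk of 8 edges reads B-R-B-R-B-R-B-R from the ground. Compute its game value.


Edges (from ground): B-R-B-R-B-R-B-R
By Berlekamp's sign-expansion rule, a Blue-Red Hackenbush stalk has the value of the surreal number whose sign sequence is the edge sequence with B -> + and R -> -.
Sign sequence: +-+-+-+-
Trace the sign expansion in the surreal number tree, starting from 0:
Edge 1: B (sign +) -> bounds (0, +inf), value = 1
Edge 2: R (sign -) -> bounds (0, 1), value = 1/2
Edge 3: B (sign +) -> bounds (1/2, 1), value = 3/4
Edge 4: R (sign -) -> bounds (1/2, 3/4), value = 5/8
Edge 5: B (sign +) -> bounds (5/8, 3/4), value = 11/16
Edge 6: R (sign -) -> bounds (5/8, 11/16), value = 21/32
Edge 7: B (sign +) -> bounds (21/32, 11/16), value = 43/64
Edge 8: R (sign -) -> bounds (21/32, 43/64), value = 85/128
Game value = 85/128

85/128
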